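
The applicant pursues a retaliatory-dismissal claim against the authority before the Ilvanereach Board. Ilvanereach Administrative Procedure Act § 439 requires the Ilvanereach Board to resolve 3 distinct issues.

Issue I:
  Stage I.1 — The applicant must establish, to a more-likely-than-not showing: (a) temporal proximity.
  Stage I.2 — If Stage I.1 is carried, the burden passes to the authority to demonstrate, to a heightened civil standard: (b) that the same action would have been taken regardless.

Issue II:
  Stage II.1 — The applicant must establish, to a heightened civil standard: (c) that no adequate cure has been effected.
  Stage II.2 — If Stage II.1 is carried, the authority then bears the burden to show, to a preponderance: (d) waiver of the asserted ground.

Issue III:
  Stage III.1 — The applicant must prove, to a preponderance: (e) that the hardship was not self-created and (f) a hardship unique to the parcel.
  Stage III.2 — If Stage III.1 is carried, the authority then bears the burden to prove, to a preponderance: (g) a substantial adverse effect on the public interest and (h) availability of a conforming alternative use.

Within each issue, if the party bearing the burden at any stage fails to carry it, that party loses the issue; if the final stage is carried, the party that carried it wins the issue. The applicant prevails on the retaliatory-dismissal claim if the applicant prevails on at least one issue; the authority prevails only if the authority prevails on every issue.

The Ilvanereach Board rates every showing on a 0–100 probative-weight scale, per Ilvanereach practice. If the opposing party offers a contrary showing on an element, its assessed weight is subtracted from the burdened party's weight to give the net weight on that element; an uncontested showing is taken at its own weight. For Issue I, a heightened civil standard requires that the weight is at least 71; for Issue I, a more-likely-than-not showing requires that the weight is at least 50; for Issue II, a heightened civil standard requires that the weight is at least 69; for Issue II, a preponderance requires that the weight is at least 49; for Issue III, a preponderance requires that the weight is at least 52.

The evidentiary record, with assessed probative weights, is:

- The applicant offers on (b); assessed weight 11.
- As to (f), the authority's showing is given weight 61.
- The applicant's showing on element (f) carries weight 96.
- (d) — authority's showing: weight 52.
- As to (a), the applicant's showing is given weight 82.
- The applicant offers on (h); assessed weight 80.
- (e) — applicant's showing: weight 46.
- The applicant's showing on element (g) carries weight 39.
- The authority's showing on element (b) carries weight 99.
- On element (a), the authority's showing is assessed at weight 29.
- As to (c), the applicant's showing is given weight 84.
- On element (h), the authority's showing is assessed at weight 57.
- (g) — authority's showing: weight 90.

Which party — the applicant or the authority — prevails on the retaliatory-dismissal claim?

— Issue I —
At Stage I.1 the applicant must meet a more-likely-than-not showing (weight is at least 50): on (a) the weight is 82 less the opposing 29 gives net 53, which does reach 50, so (a) meets the standard.
  Stage I.1 is satisfied; the onus moves to the authority.
At Stage I.2 the authority must meet a heightened civil standard (weight is at least 71): on (b) the weight is 99 less the opposing 11 gives net 88, which does reach 71, so (b) meets the standard.
  Stage I.2 carried; the final stage is satisfied.
All stages carried — the authority prevails on this issue.
— Issue II —
At Stage II.1 the applicant must meet a heightened civil standard (weight is at least 69): on (c) the weight is 84, ≥ 69, so (c) meets the standard.
  The applicant carries Stage II.1; the authority now bears the burden.
At Stage II.2 the authority must meet a preponderance (weight is at least 49): on (d) the weight is 52, which does reach 49, so (d) meets the standard.
  Stage II.2 carried; the final stage is satisfied.
All stages carried — the authority prevails on this issue.
— Issue III —
Stage III.1 — burden on applicant; standard: a preponderance (weight is at least 52).
    (e): 46 < 52 [not met]
    (f): 96 − 61 = 35 < 52 [not met]
  The applicant does not carry Stage III.1.
The analysis ends at Stage III.1; the authority prevails on this issue.
Per-issue: Issue I → authority; Issue II → authority; Issue III → authority. The applicant must prevail on at least one issue; overall, the authority prevails.

authority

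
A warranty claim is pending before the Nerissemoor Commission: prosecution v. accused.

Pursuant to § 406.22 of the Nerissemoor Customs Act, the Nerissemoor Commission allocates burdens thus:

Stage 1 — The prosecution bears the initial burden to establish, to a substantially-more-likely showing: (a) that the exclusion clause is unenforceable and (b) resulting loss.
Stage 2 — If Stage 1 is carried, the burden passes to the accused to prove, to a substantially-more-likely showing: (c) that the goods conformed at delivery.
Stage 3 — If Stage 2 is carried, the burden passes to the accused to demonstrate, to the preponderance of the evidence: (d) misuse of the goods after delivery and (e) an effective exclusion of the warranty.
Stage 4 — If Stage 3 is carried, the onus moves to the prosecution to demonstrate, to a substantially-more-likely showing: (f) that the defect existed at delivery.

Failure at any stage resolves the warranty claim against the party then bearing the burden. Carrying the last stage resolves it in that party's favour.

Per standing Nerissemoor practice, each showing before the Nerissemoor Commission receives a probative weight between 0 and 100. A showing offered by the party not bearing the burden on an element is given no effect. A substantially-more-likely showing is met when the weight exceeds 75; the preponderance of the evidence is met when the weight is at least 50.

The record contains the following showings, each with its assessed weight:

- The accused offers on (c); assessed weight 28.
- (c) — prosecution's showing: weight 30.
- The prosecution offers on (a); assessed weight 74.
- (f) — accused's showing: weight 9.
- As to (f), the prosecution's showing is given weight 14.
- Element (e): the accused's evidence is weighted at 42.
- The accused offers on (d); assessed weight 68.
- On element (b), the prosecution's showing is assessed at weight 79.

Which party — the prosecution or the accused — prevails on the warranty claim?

Stage 1 — burden on prosecution; standard: a substantially-more-likely showing (weight exceeds 75).
    (a): 74 ≤ 75 [not met]
    (b): 79 > 75 [met]
  Not every element is met, so the prosecution fails to carry Stage 1.
So the accused prevails.

accused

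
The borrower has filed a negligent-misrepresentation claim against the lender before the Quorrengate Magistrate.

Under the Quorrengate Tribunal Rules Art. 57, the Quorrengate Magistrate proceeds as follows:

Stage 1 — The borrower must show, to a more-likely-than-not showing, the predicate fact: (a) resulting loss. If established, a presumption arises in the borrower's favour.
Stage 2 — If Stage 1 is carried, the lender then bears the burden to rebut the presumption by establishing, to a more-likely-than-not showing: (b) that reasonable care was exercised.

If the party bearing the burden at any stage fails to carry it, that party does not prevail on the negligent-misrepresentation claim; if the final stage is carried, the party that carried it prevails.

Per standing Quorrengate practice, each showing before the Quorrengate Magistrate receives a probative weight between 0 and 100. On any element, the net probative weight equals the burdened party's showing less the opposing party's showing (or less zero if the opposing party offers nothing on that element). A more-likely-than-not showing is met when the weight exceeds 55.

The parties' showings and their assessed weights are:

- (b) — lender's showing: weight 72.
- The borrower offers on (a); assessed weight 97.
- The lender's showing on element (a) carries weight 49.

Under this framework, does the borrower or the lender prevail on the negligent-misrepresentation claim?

Stage 1 — burden on borrower; standard: a more-likely-than-not showing (weight exceeds 55).
    (a): 97 − 49 = 48 ≤ 55 [not met]
  Not every element is met, so the borrower fails to carry Stage 1.
The analysis ends at Stage 1; the lender prevails.

lender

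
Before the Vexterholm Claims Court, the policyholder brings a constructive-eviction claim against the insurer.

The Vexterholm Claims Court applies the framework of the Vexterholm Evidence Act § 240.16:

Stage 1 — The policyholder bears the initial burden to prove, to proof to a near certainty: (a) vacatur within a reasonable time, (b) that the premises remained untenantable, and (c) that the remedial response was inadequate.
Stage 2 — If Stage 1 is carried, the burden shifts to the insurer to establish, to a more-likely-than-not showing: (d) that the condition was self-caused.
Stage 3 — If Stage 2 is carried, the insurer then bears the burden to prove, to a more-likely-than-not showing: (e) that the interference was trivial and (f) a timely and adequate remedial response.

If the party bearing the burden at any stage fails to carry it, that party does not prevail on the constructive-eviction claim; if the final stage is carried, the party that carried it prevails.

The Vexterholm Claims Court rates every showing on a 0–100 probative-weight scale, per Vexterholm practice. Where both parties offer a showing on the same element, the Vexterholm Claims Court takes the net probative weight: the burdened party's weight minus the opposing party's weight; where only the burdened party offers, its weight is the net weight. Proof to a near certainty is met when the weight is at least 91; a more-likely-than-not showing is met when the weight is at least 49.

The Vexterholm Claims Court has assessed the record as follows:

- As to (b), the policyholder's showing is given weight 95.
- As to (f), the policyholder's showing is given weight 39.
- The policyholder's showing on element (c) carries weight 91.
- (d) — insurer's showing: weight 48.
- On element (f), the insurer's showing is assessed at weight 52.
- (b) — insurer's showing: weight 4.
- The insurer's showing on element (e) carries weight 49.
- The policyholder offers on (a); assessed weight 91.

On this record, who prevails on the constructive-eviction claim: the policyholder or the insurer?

policyholder

Stage 1 (policyholder, proof to a near certainty, weight is at least 91): (a) 91 ≥ 91 — meets; (b) net 95−4=91 ≥ 91 — meets; (c) 91 ≥ 91 — meets.
  Stage 1 is satisfied; the onus moves to the insurer.
Stage 2 (insurer, a more-likely-than-not showing, weight is at least 49): (d) 48 < 49 — fails.
  Stage 2 not carried; the insurer fails its burden.
So the policyholder prevails.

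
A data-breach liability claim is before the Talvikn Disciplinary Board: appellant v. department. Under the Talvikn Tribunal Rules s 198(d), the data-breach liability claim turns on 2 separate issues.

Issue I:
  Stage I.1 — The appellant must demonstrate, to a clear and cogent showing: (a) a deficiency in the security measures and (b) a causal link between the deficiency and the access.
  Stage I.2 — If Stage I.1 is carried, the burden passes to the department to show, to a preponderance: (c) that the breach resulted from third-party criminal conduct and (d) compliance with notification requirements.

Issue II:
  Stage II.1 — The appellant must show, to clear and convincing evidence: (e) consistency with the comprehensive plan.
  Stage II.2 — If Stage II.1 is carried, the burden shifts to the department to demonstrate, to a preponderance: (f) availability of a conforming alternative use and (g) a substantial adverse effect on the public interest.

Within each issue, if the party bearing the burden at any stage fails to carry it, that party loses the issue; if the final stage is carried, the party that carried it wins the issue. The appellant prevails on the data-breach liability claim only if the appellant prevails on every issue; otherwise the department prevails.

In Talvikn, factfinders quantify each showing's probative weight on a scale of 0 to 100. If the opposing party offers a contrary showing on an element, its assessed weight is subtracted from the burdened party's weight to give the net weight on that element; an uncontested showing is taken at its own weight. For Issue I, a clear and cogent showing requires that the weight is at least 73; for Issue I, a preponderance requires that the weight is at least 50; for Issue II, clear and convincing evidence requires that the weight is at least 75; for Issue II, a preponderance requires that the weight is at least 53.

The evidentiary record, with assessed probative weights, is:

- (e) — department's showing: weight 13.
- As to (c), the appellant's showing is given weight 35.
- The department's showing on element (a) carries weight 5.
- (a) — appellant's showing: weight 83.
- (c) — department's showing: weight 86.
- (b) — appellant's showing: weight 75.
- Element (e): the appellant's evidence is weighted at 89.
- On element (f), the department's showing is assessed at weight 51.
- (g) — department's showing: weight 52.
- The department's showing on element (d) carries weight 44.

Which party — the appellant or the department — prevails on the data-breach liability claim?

appellant

— Issue I —
At Stage I.1 the appellant must meet a clear and cogent showing (weight is at least 73): on (a) the weight is 83 less the opposing 5 gives net 78, which does reach 73, so (a) meets the standard; on (b) the weight is 75, ≥ 73, so (b) meets the standard.
  Stage I.1 carried; the burden shifts to the department.
At Stage I.2 the department must meet a preponderance (weight is at least 50): on (c) the weight is 86 less the opposing 35 gives net 51, which does reach 50, so (c) meets the standard; on (d) the weight is 44, which does not reach 50, so (d) does not meet the standard.
  Not every element is met, so the department fails to carry Stage I.2.
So the appellant prevails on this issue.
— Issue II —
Stage II.1 — burden on appellant; standard: clear and convincing evidence (weight is at least 75).
    (e): 89 − 13 = 76 ≥ 75 [met]
  Stage II.1 carried; the burden shifts to the department.
Stage II.2 — burden on department; standard: a preponderance (weight is at least 53).
    (f): 51 < 53 [not met]
    (g): 52 < 53 [not met]
  Not every element is met, so the department fails to carry Stage II.2.
So the appellant prevails on this issue.
Per-issue: Issue I → appellant; Issue II → appellant. The appellant must prevail on every issue; overall, the appellant prevails.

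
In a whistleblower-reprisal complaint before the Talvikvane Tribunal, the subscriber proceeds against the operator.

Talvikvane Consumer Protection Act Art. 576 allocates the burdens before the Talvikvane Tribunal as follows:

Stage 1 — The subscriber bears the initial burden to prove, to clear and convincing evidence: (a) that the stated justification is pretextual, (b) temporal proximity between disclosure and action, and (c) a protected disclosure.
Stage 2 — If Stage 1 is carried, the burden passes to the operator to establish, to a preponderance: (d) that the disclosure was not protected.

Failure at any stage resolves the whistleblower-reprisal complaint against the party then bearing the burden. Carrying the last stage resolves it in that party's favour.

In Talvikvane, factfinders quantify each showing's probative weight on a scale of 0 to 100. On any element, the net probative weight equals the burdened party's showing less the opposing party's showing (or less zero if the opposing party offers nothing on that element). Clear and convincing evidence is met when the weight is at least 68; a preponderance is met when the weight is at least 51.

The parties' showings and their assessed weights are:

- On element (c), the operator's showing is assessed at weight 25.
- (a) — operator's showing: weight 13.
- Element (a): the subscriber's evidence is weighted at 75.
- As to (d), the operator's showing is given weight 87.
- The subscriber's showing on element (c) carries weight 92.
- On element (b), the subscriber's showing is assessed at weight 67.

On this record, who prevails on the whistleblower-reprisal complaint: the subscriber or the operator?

Stage 1 (subscriber, clear and convincing evidence, weight is at least 68): (a) net 75−13=62 < 68 — fails; (b) 67 < 68 — fails; (c) net 92−25=67 < 68 — fails.
  Stage 1 not carried; the subscriber fails its burden.
The analysis ends at Stage 1; the operator prevails.

operator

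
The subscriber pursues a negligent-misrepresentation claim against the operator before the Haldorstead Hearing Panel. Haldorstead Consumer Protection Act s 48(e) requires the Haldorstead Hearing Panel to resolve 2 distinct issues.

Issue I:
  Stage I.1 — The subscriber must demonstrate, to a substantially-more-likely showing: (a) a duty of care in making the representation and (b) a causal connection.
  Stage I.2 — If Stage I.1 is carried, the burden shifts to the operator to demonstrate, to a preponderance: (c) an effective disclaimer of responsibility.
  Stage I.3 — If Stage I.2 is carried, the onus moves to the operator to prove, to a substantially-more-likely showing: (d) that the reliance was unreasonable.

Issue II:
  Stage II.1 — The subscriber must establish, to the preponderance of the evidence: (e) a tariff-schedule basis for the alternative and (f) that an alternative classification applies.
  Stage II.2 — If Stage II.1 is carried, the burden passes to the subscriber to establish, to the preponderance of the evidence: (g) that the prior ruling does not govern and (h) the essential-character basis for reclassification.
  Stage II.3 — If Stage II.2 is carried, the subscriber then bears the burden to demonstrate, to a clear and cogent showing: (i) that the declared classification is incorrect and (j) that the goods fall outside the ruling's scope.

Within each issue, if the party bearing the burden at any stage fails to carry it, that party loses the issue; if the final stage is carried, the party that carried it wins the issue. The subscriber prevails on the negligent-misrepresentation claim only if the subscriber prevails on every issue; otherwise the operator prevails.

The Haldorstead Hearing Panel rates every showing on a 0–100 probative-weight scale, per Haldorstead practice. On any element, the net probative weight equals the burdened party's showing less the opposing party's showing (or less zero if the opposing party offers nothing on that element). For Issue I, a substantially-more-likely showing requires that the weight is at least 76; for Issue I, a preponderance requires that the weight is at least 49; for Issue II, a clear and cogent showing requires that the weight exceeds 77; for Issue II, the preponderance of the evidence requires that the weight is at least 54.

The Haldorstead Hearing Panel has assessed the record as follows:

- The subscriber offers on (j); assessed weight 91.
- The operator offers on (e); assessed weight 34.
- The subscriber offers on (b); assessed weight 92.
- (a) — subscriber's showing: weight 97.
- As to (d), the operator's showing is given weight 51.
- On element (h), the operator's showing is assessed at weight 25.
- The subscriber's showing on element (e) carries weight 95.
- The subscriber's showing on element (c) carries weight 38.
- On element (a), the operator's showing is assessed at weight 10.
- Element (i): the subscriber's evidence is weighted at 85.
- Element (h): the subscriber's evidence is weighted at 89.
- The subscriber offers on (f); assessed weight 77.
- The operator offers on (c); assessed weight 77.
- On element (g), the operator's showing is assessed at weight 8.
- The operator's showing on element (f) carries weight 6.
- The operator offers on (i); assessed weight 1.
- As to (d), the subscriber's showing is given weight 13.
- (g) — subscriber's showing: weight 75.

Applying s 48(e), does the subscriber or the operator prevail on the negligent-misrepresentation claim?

— Issue I —
Stage I.1 — burden on subscriber; standard: a substantially-more-likely showing (weight is at least 76).
    (a): 97 − 10 = 87 ≥ 76 [met]
    (b): 92 ≥ 76 [met]
  The subscriber carries Stage I.1; the operator now bears the burden.
Stage I.2 — burden on operator; standard: a preponderance (weight is at least 49).
    (c): 77 − 38 = 39 < 49 [not met]
  Stage I.2 not carried; the operator fails its burden.
The analysis ends at Stage I.2; the subscriber prevails on this issue.
— Issue II —
Stage II.1 (subscriber, the preponderance of the evidence, weight is at least 54): (e) net 95−34=61 ≥ 54 — meets; (f) net 77−6=71 ≥ 54 — meets.
  Stage II.1 carried; the burden remains with the subscriber.
Stage II.2 (subscriber, the preponderance of the evidence, weight is at least 54): (g) net 75−8=67 ≥ 54 — meets; (h) net 89−25=64 ≥ 54 — meets.
  Stage II.2 carried; the burden remains with the subscriber.
Stage II.3 (subscriber, a clear and cogent showing, weight exceeds 77): (i) net 85−1=84 > 77 — meets; (j) 91 > 77 — meets.
  The subscriber carries the last stage.
All stages carried — the subscriber prevails on this issue.
Per-issue: Issue I → subscriber; Issue II → subscriber. The subscriber must prevail on every issue; overall, the subscriber prevails.

subscriber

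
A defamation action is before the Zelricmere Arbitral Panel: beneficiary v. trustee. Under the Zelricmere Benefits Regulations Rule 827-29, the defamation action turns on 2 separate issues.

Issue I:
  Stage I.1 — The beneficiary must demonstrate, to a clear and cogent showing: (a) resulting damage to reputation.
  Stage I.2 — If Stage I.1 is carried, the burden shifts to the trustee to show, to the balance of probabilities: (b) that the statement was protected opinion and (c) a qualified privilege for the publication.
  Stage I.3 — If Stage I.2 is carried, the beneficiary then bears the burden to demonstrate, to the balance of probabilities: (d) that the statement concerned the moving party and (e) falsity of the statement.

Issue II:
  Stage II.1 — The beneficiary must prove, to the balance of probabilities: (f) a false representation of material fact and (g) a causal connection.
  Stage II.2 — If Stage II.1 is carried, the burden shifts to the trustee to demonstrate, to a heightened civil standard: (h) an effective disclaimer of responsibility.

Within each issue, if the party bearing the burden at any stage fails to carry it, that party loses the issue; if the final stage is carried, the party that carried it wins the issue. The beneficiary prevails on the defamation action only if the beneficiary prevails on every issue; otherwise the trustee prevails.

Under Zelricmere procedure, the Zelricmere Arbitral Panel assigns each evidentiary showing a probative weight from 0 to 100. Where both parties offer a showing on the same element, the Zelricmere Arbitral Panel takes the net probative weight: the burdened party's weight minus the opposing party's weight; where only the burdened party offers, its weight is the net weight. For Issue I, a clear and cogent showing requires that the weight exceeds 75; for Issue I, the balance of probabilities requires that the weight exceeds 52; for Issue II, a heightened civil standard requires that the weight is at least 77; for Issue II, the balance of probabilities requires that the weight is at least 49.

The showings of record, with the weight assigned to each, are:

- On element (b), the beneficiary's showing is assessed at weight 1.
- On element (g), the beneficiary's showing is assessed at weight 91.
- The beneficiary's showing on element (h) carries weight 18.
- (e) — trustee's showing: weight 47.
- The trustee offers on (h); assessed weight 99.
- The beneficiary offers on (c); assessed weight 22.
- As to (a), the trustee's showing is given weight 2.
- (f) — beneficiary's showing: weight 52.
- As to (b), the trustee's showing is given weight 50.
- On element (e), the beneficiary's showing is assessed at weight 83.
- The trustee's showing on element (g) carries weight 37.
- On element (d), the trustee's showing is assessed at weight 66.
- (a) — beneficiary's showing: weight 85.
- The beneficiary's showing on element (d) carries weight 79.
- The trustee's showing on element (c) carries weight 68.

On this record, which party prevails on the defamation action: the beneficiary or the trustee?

— Issue I —
Stage I.1 — burden on beneficiary; standard: a clear and cogent showing (weight exceeds 75).
    (a): 85 − 2 = 83 > 75 [met]
  The beneficiary carries Stage I.1; the trustee now bears the burden.
Stage I.2 — burden on trustee; standard: the balance of probabilities (weight exceeds 52).
    (b): 50 − 1 = 49 ≤ 52 [not met]
    (c): 68 − 22 = 46 ≤ 52 [not met]
  Not every element is met, so the trustee fails to carry Stage I.2.
The analysis ends at Stage I.2; the beneficiary prevails on this issue.
— Issue II —
At Stage II.1 the beneficiary must meet the balance of probabilities (weight is at least 49): on (f) the weight is 52, ≥ 49, so (f) meets the standard; on (g) the weight is 91 less the opposing 37 gives net 54, which does reach 49, so (g) meets the standard.
  Stage II.1 carried; the burden shifts to the trustee.
At Stage II.2 the trustee must meet a heightened civil standard (weight is at least 77): on (h) the weight is 99 less the opposing 18 gives net 81, ≥ 77, so (h) meets the standard.
  The trustee carries the last stage.
With every stage satisfied, the trustee prevails on this issue.
Per-issue: Issue I → beneficiary; Issue II → trustee. The beneficiary must prevail on every issue; overall, the trustee prevails.

trustee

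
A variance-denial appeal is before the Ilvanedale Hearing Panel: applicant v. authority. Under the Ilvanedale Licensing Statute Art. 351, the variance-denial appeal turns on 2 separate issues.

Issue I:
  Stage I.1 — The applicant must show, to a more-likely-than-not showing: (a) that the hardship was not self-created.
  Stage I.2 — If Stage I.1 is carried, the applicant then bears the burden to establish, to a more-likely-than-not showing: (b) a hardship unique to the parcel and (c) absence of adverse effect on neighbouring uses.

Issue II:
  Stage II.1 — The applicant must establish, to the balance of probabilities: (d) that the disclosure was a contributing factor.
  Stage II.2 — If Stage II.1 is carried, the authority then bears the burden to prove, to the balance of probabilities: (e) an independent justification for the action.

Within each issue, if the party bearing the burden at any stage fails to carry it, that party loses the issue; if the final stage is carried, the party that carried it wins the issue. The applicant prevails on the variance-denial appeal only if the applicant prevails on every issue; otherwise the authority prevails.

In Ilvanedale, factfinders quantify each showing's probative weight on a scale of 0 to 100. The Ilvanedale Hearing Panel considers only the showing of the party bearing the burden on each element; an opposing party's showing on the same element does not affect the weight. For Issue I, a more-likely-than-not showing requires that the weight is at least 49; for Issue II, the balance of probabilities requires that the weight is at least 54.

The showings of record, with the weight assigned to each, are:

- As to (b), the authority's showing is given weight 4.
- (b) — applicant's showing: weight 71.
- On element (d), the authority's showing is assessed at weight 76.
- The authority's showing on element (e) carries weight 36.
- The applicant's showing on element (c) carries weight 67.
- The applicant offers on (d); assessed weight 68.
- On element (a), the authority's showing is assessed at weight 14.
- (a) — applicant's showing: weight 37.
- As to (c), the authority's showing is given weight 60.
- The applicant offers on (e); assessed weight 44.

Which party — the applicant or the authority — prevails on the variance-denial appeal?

— Issue I —
Stage I.1 — burden on applicant; standard: a more-likely-than-not showing (weight is at least 49).
    (a): 37 (authority's 14 disregarded) < 49 [not met]
  The applicant does not carry Stage I.1.
The authority prevails on this issue.
— Issue II —
Stage II.1 — burden on applicant; standard: the balance of probabilities (weight is at least 54).
    (d): 68 (authority's 76 disregarded) ≥ 54 [met]
  Stage II.1 carried; the burden shifts to the authority.
Stage II.2 — burden on authority; standard: the balance of probabilities (weight is at least 54).
    (e): 36 (applicant's 44 disregarded) < 54 [not met]
  Stage II.2 not carried; the authority fails its burden.
The analysis ends at Stage II.2; the applicant prevails on this issue.
Per-issue: Issue I → authority; Issue II → applicant. The applicant must prevail on every issue; overall, the authority prevails.

authority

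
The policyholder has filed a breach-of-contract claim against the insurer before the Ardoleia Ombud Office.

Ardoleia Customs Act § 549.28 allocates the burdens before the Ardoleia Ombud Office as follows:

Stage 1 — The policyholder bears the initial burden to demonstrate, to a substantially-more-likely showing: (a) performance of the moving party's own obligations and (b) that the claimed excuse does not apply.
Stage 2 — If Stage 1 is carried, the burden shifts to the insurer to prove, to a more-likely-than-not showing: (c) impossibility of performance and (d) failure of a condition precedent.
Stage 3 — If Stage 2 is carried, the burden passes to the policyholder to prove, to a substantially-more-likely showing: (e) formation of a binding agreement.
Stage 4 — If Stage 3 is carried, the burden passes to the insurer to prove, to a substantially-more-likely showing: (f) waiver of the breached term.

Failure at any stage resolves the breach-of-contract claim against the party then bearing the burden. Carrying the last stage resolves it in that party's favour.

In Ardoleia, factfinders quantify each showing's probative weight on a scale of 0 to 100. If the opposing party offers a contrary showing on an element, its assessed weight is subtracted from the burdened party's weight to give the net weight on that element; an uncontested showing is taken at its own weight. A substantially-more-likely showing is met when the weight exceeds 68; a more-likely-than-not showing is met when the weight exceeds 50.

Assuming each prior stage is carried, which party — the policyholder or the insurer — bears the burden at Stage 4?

Stage 4's rule assigns the burden to the insurer (to a substantially-more-likely showing).

insurer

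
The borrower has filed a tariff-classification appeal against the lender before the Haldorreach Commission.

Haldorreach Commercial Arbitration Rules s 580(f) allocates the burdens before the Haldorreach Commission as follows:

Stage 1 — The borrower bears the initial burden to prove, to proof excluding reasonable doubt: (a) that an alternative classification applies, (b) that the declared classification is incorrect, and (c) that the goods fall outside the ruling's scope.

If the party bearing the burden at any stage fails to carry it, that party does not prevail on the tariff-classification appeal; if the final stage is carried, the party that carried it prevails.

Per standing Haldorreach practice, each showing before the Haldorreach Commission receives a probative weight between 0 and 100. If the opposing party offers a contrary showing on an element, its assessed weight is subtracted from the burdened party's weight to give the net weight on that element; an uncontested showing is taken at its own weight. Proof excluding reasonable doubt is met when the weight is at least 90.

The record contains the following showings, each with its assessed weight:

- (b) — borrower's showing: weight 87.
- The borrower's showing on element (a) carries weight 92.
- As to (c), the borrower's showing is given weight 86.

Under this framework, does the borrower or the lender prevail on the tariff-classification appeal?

Stage 1 — burden on borrower; standard: proof excluding reasonable doubt (weight is at least 90).
    (a): 92 ≥ 90 [met]
    (b): 87 < 90 [not met]
    (c): 86 < 90 [not met]
  Not every element is met, so the borrower fails to carry Stage 1.
So the lender prevails.

lender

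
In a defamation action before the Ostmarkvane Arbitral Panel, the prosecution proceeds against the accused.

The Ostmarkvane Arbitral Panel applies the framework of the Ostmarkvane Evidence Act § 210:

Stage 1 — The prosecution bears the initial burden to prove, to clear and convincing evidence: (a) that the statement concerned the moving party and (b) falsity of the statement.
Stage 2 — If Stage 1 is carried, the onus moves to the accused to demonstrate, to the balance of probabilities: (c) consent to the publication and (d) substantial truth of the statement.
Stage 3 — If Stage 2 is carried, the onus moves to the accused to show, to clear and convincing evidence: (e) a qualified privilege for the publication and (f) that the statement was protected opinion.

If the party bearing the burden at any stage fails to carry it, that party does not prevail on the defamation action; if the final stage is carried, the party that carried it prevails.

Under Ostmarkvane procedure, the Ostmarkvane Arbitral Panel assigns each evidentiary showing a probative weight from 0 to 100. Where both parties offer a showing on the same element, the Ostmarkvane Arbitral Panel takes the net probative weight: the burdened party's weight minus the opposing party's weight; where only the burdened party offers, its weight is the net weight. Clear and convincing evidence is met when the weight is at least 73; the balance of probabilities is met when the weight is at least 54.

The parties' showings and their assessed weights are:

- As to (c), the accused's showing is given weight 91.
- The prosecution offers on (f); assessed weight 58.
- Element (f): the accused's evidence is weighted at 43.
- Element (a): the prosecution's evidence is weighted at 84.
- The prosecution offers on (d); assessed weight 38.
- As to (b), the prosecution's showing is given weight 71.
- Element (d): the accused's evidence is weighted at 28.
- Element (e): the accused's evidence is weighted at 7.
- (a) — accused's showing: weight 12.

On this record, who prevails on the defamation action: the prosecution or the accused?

Stage 1 (prosecution, clear and convincing evidence, weight is at least 73): (a) net 84−12=72 < 73 — fails; (b) 71 < 73 — fails.
  Stage 1 not carried; the prosecution fails its burden.
The accused prevails.

accused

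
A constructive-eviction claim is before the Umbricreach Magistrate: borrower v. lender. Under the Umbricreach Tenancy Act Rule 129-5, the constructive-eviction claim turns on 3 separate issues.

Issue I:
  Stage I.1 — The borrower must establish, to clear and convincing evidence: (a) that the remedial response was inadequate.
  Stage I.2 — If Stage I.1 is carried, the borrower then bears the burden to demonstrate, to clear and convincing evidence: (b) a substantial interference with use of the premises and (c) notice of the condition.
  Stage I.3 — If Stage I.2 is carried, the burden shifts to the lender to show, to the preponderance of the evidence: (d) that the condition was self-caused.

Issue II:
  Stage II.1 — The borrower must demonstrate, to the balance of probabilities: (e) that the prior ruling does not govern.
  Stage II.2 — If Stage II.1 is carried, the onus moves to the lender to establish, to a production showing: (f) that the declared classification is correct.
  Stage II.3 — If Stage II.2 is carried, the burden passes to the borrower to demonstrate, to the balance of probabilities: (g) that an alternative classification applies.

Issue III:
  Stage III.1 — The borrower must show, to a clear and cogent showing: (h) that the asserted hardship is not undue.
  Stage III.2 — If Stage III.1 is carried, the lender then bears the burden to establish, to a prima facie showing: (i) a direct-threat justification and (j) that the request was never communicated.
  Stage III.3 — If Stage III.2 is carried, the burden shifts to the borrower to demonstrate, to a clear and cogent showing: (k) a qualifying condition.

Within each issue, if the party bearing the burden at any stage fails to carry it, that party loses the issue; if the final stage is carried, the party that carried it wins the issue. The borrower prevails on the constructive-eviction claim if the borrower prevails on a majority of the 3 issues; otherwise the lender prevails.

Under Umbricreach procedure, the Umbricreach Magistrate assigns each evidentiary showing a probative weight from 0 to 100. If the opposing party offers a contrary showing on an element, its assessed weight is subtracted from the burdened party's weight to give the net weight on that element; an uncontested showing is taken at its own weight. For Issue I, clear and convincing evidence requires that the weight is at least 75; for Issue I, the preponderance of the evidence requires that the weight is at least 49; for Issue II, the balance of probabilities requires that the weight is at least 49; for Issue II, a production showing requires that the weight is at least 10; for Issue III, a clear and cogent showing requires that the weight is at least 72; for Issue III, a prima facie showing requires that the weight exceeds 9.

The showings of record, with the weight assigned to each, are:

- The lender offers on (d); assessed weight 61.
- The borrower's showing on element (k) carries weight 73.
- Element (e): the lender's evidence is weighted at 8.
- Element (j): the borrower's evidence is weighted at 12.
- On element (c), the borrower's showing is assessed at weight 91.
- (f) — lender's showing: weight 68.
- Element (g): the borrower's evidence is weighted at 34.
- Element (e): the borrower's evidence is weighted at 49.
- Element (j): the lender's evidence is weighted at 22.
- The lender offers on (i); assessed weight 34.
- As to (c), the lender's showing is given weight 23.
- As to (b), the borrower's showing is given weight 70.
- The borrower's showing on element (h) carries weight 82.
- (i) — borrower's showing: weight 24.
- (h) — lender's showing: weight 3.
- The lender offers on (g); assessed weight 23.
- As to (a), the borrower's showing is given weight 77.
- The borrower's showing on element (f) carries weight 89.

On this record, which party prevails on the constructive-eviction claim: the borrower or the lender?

— Issue I —
At Stage I.1 the borrower must meet clear and convincing evidence (weight is at least 75): on (a) the weight is 77, which does reach 75, so (a) meets the standard.
  Stage I.1 is satisfied; the borrower continues to bear the burden.
At Stage I.2 the borrower must meet clear and convincing evidence (weight is at least 75): on (b) the weight is 70, < 75, so (b) does not meet the standard; on (c) the weight is 91 less the opposing 23 gives net 68, < 75, so (c) does not meet the standard.
  Stage I.2 not carried; the borrower fails its burden.
The analysis ends at Stage I.2; the lender prevails on this issue.
— Issue II —
Stage II.1 (borrower, the balance of probabilities, weight is at least 49): (e) net 49−8=41 < 49 — fails.
  The borrower does not carry Stage II.1.
The lender prevails on this issue.
— Issue III —
Stage III.1 (borrower, a clear and cogent showing, weight is at least 72): (h) net 82−3=79 ≥ 72 — meets.
  The borrower carries Stage III.1; the lender now bears the burden.
Stage III.2 (lender, a prima facie showing, weight exceeds 9): (i) net 34−24=10 > 9 — meets; (j) net 22−12=10 > 9 — meets.
  All elements met. The burden passes to the borrower.
Stage III.3 (borrower, a clear and cogent showing, weight is at least 72): (k) 73 ≥ 72 — meets.
  The borrower carries the last stage.
All stages carried — the borrower prevails on this issue.
Per-issue: Issue I → lender; Issue II → lender; Issue III → borrower. The borrower must prevail on a majority of issues; overall, the lender prevails.

lender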